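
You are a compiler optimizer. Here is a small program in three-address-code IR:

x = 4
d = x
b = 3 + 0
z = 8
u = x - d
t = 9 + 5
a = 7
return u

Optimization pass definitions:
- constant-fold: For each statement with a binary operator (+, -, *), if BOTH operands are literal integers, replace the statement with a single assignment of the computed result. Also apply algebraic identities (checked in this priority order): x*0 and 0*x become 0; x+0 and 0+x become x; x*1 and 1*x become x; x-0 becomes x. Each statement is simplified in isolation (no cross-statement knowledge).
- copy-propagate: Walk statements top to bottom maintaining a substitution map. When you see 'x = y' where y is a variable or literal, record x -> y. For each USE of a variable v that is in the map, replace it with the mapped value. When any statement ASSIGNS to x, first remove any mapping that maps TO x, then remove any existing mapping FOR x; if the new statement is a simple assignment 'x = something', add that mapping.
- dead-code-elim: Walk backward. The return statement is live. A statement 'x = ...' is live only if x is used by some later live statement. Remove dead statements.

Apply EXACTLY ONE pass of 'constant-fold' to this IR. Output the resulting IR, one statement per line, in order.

Answer: x = 4
d = x
b = 3
z = 8
u = x - d
t = 14
a = 7
return u

Derivation:
Applying constant-fold statement-by-statement:
  [1] x = 4  (unchanged)
  [2] d = x  (unchanged)
  [3] b = 3 + 0  -> b = 3
  [4] z = 8  (unchanged)
  [5] u = x - d  (unchanged)
  [6] t = 9 + 5  -> t = 14
  [7] a = 7  (unchanged)
  [8] return u  (unchanged)
Result (8 stmts):
  x = 4
  d = x
  b = 3
  z = 8
  u = x - d
  t = 14
  a = 7
  return u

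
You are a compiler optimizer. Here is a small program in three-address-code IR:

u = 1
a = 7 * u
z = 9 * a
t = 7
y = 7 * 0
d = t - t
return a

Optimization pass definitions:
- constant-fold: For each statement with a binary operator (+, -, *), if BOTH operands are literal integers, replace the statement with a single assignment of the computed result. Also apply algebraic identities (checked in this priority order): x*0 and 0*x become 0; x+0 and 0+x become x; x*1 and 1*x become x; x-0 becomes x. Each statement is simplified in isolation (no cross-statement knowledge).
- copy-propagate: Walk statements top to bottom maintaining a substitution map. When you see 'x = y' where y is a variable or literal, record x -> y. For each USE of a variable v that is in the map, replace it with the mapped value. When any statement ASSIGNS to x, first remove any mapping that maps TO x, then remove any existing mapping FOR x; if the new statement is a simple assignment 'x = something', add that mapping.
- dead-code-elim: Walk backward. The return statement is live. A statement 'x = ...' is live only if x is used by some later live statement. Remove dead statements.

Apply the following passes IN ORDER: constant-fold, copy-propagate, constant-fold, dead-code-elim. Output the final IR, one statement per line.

Initial IR:
  u = 1
  a = 7 * u
  z = 9 * a
  t = 7
  y = 7 * 0
  d = t - t
  return a
After constant-fold (7 stmts):
  u = 1
  a = 7 * u
  z = 9 * a
  t = 7
  y = 0
  d = t - t
  return a
After copy-propagate (7 stmts):
  u = 1
  a = 7 * 1
  z = 9 * a
  t = 7
  y = 0
  d = 7 - 7
  return a
After constant-fold (7 stmts):
  u = 1
  a = 7
  z = 9 * a
  t = 7
  y = 0
  d = 0
  return a
After dead-code-elim (2 stmts):
  a = 7
  return a

Answer: a = 7
return a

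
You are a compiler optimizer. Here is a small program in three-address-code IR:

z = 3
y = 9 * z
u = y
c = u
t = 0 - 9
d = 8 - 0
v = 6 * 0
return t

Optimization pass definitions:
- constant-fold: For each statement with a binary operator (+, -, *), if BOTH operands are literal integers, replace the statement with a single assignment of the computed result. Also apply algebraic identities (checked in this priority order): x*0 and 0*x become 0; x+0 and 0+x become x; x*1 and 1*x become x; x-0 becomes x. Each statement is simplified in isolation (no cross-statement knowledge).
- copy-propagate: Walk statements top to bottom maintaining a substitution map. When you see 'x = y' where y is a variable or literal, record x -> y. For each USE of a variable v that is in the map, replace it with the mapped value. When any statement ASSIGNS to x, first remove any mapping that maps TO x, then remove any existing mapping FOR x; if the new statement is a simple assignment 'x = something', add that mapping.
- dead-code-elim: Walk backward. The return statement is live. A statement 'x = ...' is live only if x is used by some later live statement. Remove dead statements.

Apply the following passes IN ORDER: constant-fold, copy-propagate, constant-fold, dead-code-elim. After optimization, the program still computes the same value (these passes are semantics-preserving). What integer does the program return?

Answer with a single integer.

Initial IR:
  z = 3
  y = 9 * z
  u = y
  c = u
  t = 0 - 9
  d = 8 - 0
  v = 6 * 0
  return t
After constant-fold (8 stmts):
  z = 3
  y = 9 * z
  u = y
  c = u
  t = -9
  d = 8
  v = 0
  return t
After copy-propagate (8 stmts):
  z = 3
  y = 9 * 3
  u = y
  c = y
  t = -9
  d = 8
  v = 0
  return -9
After constant-fold (8 stmts):
  z = 3
  y = 27
  u = y
  c = y
  t = -9
  d = 8
  v = 0
  return -9
After dead-code-elim (1 stmts):
  return -9
Evaluate:
  z = 3  =>  z = 3
  y = 9 * z  =>  y = 27
  u = y  =>  u = 27
  c = u  =>  c = 27
  t = 0 - 9  =>  t = -9
  d = 8 - 0  =>  d = 8
  v = 6 * 0  =>  v = 0
  return t = -9

Answer: -9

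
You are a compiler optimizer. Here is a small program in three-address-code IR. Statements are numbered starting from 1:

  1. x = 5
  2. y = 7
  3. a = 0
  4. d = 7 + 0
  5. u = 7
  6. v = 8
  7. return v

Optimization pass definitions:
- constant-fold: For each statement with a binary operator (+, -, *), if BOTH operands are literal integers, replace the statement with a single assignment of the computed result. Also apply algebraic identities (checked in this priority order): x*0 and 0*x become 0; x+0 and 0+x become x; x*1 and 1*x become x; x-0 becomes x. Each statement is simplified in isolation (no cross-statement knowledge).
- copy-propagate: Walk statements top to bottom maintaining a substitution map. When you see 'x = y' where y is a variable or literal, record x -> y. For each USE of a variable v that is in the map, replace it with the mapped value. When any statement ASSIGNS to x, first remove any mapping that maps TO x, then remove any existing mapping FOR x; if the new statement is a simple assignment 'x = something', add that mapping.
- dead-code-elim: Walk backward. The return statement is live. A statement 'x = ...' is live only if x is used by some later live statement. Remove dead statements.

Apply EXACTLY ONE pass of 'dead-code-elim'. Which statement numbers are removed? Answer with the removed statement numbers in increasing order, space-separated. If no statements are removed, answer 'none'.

Backward liveness scan:
Stmt 1 'x = 5': DEAD (x not in live set [])
Stmt 2 'y = 7': DEAD (y not in live set [])
Stmt 3 'a = 0': DEAD (a not in live set [])
Stmt 4 'd = 7 + 0': DEAD (d not in live set [])
Stmt 5 'u = 7': DEAD (u not in live set [])
Stmt 6 'v = 8': KEEP (v is live); live-in = []
Stmt 7 'return v': KEEP (return); live-in = ['v']
Removed statement numbers: [1, 2, 3, 4, 5]
Surviving IR:
  v = 8
  return v

Answer: 1 2 3 4 5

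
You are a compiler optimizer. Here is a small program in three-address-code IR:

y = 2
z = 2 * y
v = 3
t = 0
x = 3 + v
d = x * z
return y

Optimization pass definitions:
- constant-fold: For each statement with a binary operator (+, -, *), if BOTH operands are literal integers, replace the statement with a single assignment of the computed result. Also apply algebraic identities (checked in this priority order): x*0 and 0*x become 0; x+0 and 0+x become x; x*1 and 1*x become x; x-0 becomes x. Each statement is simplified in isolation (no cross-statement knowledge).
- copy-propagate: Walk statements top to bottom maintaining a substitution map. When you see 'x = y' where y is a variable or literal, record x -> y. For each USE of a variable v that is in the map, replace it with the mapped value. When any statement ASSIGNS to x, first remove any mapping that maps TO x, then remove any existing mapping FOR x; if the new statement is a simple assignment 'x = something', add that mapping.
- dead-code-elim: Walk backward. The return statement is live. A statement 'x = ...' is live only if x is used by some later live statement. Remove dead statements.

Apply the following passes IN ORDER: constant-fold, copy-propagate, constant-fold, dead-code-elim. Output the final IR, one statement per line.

Answer: return 2

Derivation:
Initial IR:
  y = 2
  z = 2 * y
  v = 3
  t = 0
  x = 3 + v
  d = x * z
  return y
After constant-fold (7 stmts):
  y = 2
  z = 2 * y
  v = 3
  t = 0
  x = 3 + v
  d = x * z
  return y
After copy-propagate (7 stmts):
  y = 2
  z = 2 * 2
  v = 3
  t = 0
  x = 3 + 3
  d = x * z
  return 2
After constant-fold (7 stmts):
  y = 2
  z = 4
  v = 3
  t = 0
  x = 6
  d = x * z
  return 2
After dead-code-elim (1 stmts):
  return 2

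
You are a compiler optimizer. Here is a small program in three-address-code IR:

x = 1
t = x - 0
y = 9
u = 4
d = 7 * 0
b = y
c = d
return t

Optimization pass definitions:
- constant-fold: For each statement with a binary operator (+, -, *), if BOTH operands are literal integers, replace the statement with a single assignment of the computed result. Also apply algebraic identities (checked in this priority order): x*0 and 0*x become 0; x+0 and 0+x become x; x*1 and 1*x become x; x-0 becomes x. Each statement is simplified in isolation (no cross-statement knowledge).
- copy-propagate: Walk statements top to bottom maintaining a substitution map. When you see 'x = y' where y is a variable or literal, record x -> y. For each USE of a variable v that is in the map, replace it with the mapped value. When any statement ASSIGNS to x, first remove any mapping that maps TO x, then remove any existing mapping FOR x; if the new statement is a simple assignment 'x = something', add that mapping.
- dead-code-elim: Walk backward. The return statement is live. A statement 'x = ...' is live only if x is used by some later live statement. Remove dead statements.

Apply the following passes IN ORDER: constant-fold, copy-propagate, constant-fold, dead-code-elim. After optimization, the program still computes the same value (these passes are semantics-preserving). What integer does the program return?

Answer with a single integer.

Answer: 1

Derivation:
Initial IR:
  x = 1
  t = x - 0
  y = 9
  u = 4
  d = 7 * 0
  b = y
  c = d
  return t
After constant-fold (8 stmts):
  x = 1
  t = x
  y = 9
  u = 4
  d = 0
  b = y
  c = d
  return t
After copy-propagate (8 stmts):
  x = 1
  t = 1
  y = 9
  u = 4
  d = 0
  b = 9
  c = 0
  return 1
After constant-fold (8 stmts):
  x = 1
  t = 1
  y = 9
  u = 4
  d = 0
  b = 9
  c = 0
  return 1
After dead-code-elim (1 stmts):
  return 1
Evaluate:
  x = 1  =>  x = 1
  t = x - 0  =>  t = 1
  y = 9  =>  y = 9
  u = 4  =>  u = 4
  d = 7 * 0  =>  d = 0
  b = y  =>  b = 9
  c = d  =>  c = 0
  return t = 1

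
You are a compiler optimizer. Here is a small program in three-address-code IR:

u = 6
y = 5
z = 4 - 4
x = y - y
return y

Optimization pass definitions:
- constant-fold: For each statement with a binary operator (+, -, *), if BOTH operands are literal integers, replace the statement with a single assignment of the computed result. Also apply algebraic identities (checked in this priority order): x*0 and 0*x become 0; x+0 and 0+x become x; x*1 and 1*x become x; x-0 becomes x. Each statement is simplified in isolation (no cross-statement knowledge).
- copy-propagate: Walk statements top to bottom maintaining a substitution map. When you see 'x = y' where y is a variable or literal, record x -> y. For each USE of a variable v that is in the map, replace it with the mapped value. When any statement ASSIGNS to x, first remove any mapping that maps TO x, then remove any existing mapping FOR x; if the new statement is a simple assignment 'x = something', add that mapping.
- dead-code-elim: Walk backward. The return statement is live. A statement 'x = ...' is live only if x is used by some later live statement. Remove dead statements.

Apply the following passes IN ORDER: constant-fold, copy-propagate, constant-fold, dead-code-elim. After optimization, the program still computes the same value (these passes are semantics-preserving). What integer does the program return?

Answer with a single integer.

Answer: 5

Derivation:
Initial IR:
  u = 6
  y = 5
  z = 4 - 4
  x = y - y
  return y
After constant-fold (5 stmts):
  u = 6
  y = 5
  z = 0
  x = y - y
  return y
After copy-propagate (5 stmts):
  u = 6
  y = 5
  z = 0
  x = 5 - 5
  return 5
After constant-fold (5 stmts):
  u = 6
  y = 5
  z = 0
  x = 0
  return 5
After dead-code-elim (1 stmts):
  return 5
Evaluate:
  u = 6  =>  u = 6
  y = 5  =>  y = 5
  z = 4 - 4  =>  z = 0
  x = y - y  =>  x = 0
  return y = 5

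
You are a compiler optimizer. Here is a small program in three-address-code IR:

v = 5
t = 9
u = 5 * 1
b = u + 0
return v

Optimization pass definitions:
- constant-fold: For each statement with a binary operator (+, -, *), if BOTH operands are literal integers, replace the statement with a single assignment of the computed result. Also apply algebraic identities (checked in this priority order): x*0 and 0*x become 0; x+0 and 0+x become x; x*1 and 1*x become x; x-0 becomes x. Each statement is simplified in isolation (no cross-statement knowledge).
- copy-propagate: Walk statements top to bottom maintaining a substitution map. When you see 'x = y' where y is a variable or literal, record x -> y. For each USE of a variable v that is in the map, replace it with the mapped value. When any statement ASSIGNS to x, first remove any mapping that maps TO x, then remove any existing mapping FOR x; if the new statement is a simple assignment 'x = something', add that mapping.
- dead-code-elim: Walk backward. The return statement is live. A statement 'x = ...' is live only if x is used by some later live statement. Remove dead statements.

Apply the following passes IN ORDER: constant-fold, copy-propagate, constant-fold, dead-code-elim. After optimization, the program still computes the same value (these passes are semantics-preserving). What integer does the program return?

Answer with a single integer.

Initial IR:
  v = 5
  t = 9
  u = 5 * 1
  b = u + 0
  return v
After constant-fold (5 stmts):
  v = 5
  t = 9
  u = 5
  b = u
  return v
After copy-propagate (5 stmts):
  v = 5
  t = 9
  u = 5
  b = 5
  return 5
After constant-fold (5 stmts):
  v = 5
  t = 9
  u = 5
  b = 5
  return 5
After dead-code-elim (1 stmts):
  return 5
Evaluate:
  v = 5  =>  v = 5
  t = 9  =>  t = 9
  u = 5 * 1  =>  u = 5
  b = u + 0  =>  b = 5
  return v = 5

Answer: 5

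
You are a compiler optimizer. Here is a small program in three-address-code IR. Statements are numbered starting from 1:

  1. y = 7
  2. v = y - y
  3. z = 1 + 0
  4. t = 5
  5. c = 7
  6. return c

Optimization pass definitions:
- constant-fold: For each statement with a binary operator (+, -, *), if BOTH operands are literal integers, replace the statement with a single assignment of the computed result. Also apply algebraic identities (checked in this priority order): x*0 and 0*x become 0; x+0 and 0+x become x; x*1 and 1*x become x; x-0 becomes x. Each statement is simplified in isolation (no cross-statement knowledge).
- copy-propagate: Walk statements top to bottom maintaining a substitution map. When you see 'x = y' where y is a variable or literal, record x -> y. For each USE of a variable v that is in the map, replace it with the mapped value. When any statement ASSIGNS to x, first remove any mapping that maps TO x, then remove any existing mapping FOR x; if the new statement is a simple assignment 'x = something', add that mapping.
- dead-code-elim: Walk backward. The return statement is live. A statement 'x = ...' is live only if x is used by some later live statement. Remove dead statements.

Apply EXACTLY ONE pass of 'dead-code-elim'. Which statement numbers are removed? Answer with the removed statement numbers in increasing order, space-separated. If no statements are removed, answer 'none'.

Answer: 1 2 3 4

Derivation:
Backward liveness scan:
Stmt 1 'y = 7': DEAD (y not in live set [])
Stmt 2 'v = y - y': DEAD (v not in live set [])
Stmt 3 'z = 1 + 0': DEAD (z not in live set [])
Stmt 4 't = 5': DEAD (t not in live set [])
Stmt 5 'c = 7': KEEP (c is live); live-in = []
Stmt 6 'return c': KEEP (return); live-in = ['c']
Removed statement numbers: [1, 2, 3, 4]
Surviving IR:
  c = 7
  return c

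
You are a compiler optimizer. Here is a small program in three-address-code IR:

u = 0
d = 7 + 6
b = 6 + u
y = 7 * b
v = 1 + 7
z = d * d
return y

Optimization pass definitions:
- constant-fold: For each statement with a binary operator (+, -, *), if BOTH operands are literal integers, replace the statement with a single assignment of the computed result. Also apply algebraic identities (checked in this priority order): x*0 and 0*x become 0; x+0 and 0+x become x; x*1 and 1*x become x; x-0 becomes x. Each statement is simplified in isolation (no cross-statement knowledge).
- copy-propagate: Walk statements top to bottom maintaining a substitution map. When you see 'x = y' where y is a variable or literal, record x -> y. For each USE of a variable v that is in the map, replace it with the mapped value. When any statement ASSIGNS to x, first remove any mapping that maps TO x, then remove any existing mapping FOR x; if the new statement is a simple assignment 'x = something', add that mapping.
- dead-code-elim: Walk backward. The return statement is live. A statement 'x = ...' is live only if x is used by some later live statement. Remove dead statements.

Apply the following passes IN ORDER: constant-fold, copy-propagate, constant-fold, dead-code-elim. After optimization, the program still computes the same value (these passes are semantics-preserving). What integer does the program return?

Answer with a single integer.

Answer: 42

Derivation:
Initial IR:
  u = 0
  d = 7 + 6
  b = 6 + u
  y = 7 * b
  v = 1 + 7
  z = d * d
  return y
After constant-fold (7 stmts):
  u = 0
  d = 13
  b = 6 + u
  y = 7 * b
  v = 8
  z = d * d
  return y
After copy-propagate (7 stmts):
  u = 0
  d = 13
  b = 6 + 0
  y = 7 * b
  v = 8
  z = 13 * 13
  return y
After constant-fold (7 stmts):
  u = 0
  d = 13
  b = 6
  y = 7 * b
  v = 8
  z = 169
  return y
After dead-code-elim (3 stmts):
  b = 6
  y = 7 * b
  return y
Evaluate:
  u = 0  =>  u = 0
  d = 7 + 6  =>  d = 13
  b = 6 + u  =>  b = 6
  y = 7 * b  =>  y = 42
  v = 1 + 7  =>  v = 8
  z = d * d  =>  z = 169
  return y = 42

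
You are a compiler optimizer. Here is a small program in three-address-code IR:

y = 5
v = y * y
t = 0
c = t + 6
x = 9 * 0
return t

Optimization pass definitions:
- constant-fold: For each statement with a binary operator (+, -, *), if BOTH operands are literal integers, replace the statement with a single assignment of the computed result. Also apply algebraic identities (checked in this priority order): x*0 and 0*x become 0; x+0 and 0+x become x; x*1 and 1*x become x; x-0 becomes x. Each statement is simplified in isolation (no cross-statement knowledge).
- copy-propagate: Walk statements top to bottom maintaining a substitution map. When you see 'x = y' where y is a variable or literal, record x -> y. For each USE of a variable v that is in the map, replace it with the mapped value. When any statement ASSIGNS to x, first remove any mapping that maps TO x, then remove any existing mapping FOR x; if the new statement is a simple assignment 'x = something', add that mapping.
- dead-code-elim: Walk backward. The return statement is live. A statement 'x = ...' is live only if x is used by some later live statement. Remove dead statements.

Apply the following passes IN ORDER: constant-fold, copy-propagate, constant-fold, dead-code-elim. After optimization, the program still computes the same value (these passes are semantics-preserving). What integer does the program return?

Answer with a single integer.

Answer: 0

Derivation:
Initial IR:
  y = 5
  v = y * y
  t = 0
  c = t + 6
  x = 9 * 0
  return t
After constant-fold (6 stmts):
  y = 5
  v = y * y
  t = 0
  c = t + 6
  x = 0
  return t
After copy-propagate (6 stmts):
  y = 5
  v = 5 * 5
  t = 0
  c = 0 + 6
  x = 0
  return 0
After constant-fold (6 stmts):
  y = 5
  v = 25
  t = 0
  c = 6
  x = 0
  return 0
After dead-code-elim (1 stmts):
  return 0
Evaluate:
  y = 5  =>  y = 5
  v = y * y  =>  v = 25
  t = 0  =>  t = 0
  c = t + 6  =>  c = 6
  x = 9 * 0  =>  x = 0
  return t = 0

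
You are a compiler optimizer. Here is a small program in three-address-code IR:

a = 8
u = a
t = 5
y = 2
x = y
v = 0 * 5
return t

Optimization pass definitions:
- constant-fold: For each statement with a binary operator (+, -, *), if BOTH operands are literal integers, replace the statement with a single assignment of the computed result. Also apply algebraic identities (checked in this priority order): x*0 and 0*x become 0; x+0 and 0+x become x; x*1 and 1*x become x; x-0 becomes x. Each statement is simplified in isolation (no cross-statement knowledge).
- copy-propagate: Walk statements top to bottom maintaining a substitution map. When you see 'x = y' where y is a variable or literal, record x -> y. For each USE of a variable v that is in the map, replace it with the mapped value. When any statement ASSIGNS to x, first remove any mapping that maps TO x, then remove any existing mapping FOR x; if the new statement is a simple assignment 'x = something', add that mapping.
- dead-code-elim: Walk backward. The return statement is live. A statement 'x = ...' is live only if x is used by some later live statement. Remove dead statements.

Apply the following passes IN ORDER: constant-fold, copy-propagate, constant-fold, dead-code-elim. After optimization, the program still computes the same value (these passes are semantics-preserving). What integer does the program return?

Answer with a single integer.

Answer: 5

Derivation:
Initial IR:
  a = 8
  u = a
  t = 5
  y = 2
  x = y
  v = 0 * 5
  return t
After constant-fold (7 stmts):
  a = 8
  u = a
  t = 5
  y = 2
  x = y
  v = 0
  return t
After copy-propagate (7 stmts):
  a = 8
  u = 8
  t = 5
  y = 2
  x = 2
  v = 0
  return 5
After constant-fold (7 stmts):
  a = 8
  u = 8
  t = 5
  y = 2
  x = 2
  v = 0
  return 5
After dead-code-elim (1 stmts):
  return 5
Evaluate:
  a = 8  =>  a = 8
  u = a  =>  u = 8
  t = 5  =>  t = 5
  y = 2  =>  y = 2
  x = y  =>  x = 2
  v = 0 * 5  =>  v = 0
  return t = 5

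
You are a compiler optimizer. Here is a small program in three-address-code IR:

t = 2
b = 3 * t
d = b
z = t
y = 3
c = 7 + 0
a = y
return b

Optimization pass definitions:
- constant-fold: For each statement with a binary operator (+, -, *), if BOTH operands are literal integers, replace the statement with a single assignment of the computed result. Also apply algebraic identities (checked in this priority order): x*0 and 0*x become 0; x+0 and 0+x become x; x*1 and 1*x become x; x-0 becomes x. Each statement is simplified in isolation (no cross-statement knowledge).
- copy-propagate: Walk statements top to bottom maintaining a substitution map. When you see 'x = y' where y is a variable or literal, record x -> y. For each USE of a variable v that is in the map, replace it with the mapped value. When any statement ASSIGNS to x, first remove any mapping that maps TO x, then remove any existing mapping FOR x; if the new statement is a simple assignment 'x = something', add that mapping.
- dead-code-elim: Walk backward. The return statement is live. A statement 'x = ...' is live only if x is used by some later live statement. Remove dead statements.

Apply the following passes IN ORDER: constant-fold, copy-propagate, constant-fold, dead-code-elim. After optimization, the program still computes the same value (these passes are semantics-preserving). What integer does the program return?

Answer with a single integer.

Answer: 6

Derivation:
Initial IR:
  t = 2
  b = 3 * t
  d = b
  z = t
  y = 3
  c = 7 + 0
  a = y
  return b
After constant-fold (8 stmts):
  t = 2
  b = 3 * t
  d = b
  z = t
  y = 3
  c = 7
  a = y
  return b
After copy-propagate (8 stmts):
  t = 2
  b = 3 * 2
  d = b
  z = 2
  y = 3
  c = 7
  a = 3
  return b
After constant-fold (8 stmts):
  t = 2
  b = 6
  d = b
  z = 2
  y = 3
  c = 7
  a = 3
  return b
After dead-code-elim (2 stmts):
  b = 6
  return b
Evaluate:
  t = 2  =>  t = 2
  b = 3 * t  =>  b = 6
  d = b  =>  d = 6
  z = t  =>  z = 2
  y = 3  =>  y = 3
  c = 7 + 0  =>  c = 7
  a = y  =>  a = 3
  return b = 6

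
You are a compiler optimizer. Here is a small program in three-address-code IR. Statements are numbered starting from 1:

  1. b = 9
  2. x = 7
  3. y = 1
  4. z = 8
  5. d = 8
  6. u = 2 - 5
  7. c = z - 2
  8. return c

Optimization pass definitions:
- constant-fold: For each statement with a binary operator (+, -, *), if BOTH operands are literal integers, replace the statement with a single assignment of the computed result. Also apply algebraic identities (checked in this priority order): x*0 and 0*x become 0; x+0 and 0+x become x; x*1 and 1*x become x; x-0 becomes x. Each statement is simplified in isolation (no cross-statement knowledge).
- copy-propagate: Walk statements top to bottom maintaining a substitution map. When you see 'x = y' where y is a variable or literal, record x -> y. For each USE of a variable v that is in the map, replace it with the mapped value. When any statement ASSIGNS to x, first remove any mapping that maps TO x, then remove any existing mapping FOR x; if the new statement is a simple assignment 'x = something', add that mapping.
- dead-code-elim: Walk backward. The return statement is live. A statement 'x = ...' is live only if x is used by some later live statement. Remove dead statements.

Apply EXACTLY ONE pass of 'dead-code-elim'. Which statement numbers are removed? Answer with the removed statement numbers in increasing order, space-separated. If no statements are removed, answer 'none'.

Backward liveness scan:
Stmt 1 'b = 9': DEAD (b not in live set [])
Stmt 2 'x = 7': DEAD (x not in live set [])
Stmt 3 'y = 1': DEAD (y not in live set [])
Stmt 4 'z = 8': KEEP (z is live); live-in = []
Stmt 5 'd = 8': DEAD (d not in live set ['z'])
Stmt 6 'u = 2 - 5': DEAD (u not in live set ['z'])
Stmt 7 'c = z - 2': KEEP (c is live); live-in = ['z']
Stmt 8 'return c': KEEP (return); live-in = ['c']
Removed statement numbers: [1, 2, 3, 5, 6]
Surviving IR:
  z = 8
  c = z - 2
  return c

Answer: 1 2 3 5 6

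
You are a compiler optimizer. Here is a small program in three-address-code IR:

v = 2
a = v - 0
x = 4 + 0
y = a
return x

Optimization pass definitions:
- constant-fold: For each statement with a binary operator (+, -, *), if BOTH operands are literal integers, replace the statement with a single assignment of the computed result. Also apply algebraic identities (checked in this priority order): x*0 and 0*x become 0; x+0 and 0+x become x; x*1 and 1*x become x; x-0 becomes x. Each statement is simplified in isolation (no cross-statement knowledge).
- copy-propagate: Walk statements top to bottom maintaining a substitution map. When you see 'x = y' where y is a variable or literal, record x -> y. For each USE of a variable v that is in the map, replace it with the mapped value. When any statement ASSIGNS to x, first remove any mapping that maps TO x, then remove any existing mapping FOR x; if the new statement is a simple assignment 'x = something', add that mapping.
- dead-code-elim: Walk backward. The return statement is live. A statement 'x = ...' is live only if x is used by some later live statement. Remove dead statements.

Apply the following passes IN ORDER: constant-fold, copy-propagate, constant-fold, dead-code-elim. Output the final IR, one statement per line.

Initial IR:
  v = 2
  a = v - 0
  x = 4 + 0
  y = a
  return x
After constant-fold (5 stmts):
  v = 2
  a = v
  x = 4
  y = a
  return x
After copy-propagate (5 stmts):
  v = 2
  a = 2
  x = 4
  y = 2
  return 4
After constant-fold (5 stmts):
  v = 2
  a = 2
  x = 4
  y = 2
  return 4
After dead-code-elim (1 stmts):
  return 4

Answer: return 4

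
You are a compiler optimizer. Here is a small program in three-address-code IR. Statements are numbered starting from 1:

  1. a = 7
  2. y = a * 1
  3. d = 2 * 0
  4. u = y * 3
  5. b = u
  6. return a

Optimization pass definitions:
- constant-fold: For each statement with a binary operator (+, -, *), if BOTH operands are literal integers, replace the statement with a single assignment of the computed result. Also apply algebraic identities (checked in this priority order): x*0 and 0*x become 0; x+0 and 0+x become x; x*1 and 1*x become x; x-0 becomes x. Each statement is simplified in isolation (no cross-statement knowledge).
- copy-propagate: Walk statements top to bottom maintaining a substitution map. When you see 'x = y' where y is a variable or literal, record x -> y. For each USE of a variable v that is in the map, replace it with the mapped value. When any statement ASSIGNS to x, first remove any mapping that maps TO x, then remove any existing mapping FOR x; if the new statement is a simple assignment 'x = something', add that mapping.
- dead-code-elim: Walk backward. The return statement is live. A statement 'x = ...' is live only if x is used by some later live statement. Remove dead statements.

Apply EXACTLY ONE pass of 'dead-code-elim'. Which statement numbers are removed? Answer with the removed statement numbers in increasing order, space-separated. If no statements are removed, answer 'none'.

Backward liveness scan:
Stmt 1 'a = 7': KEEP (a is live); live-in = []
Stmt 2 'y = a * 1': DEAD (y not in live set ['a'])
Stmt 3 'd = 2 * 0': DEAD (d not in live set ['a'])
Stmt 4 'u = y * 3': DEAD (u not in live set ['a'])
Stmt 5 'b = u': DEAD (b not in live set ['a'])
Stmt 6 'return a': KEEP (return); live-in = ['a']
Removed statement numbers: [2, 3, 4, 5]
Surviving IR:
  a = 7
  return a

Answer: 2 3 4 5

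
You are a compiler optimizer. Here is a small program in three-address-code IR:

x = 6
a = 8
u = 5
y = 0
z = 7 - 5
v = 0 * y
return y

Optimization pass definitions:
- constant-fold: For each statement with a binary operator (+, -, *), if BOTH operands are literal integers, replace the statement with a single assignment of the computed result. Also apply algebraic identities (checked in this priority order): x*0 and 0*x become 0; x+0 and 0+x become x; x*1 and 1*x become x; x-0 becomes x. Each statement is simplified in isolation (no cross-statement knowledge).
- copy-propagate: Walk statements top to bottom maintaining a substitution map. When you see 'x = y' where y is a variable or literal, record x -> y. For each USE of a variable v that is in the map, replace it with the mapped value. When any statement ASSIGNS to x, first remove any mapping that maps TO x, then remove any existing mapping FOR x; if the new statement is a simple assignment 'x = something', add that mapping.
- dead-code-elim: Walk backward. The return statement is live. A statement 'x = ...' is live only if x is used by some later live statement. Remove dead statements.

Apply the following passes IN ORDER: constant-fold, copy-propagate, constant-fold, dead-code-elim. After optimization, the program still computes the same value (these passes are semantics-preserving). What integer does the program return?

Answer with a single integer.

Initial IR:
  x = 6
  a = 8
  u = 5
  y = 0
  z = 7 - 5
  v = 0 * y
  return y
After constant-fold (7 stmts):
  x = 6
  a = 8
  u = 5
  y = 0
  z = 2
  v = 0
  return y
After copy-propagate (7 stmts):
  x = 6
  a = 8
  u = 5
  y = 0
  z = 2
  v = 0
  return 0
After constant-fold (7 stmts):
  x = 6
  a = 8
  u = 5
  y = 0
  z = 2
  v = 0
  return 0
After dead-code-elim (1 stmts):
  return 0
Evaluate:
  x = 6  =>  x = 6
  a = 8  =>  a = 8
  u = 5  =>  u = 5
  y = 0  =>  y = 0
  z = 7 - 5  =>  z = 2
  v = 0 * y  =>  v = 0
  return y = 0

Answer: 0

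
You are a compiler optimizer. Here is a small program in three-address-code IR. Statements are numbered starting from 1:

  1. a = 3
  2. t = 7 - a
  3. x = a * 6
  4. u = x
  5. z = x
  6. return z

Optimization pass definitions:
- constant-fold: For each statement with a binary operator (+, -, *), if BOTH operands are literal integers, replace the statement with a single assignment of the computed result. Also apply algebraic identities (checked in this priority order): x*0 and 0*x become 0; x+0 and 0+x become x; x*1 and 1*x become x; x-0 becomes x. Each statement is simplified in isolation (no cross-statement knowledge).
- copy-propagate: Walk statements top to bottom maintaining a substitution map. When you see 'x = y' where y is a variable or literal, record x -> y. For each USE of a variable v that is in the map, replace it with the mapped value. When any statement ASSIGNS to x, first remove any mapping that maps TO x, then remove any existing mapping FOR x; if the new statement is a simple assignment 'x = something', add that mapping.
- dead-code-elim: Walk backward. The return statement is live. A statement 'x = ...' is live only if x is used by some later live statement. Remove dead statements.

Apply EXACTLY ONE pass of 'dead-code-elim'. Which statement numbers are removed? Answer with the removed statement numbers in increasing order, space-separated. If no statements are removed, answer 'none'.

Backward liveness scan:
Stmt 1 'a = 3': KEEP (a is live); live-in = []
Stmt 2 't = 7 - a': DEAD (t not in live set ['a'])
Stmt 3 'x = a * 6': KEEP (x is live); live-in = ['a']
Stmt 4 'u = x': DEAD (u not in live set ['x'])
Stmt 5 'z = x': KEEP (z is live); live-in = ['x']
Stmt 6 'return z': KEEP (return); live-in = ['z']
Removed statement numbers: [2, 4]
Surviving IR:
  a = 3
  x = a * 6
  z = x
  return z

Answer: 2 4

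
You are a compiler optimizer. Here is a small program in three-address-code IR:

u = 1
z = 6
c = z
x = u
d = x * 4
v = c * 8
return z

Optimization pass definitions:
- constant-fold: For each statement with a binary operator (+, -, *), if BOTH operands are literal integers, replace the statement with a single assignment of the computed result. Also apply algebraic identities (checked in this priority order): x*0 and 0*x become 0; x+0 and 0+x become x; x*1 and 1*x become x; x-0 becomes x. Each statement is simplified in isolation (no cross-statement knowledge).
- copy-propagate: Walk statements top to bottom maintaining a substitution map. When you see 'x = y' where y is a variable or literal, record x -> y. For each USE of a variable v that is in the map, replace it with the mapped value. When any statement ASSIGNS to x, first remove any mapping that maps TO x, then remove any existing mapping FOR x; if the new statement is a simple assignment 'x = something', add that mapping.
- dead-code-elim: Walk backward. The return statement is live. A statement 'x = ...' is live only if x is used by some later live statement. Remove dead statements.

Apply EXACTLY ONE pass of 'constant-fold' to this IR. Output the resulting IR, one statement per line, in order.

Answer: u = 1
z = 6
c = z
x = u
d = x * 4
v = c * 8
return z

Derivation:
Applying constant-fold statement-by-statement:
  [1] u = 1  (unchanged)
  [2] z = 6  (unchanged)
  [3] c = z  (unchanged)
  [4] x = u  (unchanged)
  [5] d = x * 4  (unchanged)
  [6] v = c * 8  (unchanged)
  [7] return z  (unchanged)
Result (7 stmts):
  u = 1
  z = 6
  c = z
  x = u
  d = x * 4
  v = c * 8
  return z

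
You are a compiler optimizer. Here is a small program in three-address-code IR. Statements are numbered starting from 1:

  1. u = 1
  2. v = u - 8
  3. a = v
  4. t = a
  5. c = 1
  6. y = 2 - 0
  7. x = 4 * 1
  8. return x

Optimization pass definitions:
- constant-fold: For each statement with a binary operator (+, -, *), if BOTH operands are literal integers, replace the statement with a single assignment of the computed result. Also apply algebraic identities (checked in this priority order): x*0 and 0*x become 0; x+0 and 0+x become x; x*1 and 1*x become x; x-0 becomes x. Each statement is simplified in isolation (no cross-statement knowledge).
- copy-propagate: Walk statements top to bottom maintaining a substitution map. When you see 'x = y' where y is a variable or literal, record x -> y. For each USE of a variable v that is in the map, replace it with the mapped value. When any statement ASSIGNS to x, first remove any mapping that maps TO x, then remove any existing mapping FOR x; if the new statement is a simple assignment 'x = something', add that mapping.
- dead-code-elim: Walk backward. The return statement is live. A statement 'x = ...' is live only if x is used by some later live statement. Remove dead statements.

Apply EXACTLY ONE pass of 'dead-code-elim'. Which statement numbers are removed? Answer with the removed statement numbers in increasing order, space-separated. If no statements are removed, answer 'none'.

Backward liveness scan:
Stmt 1 'u = 1': DEAD (u not in live set [])
Stmt 2 'v = u - 8': DEAD (v not in live set [])
Stmt 3 'a = v': DEAD (a not in live set [])
Stmt 4 't = a': DEAD (t not in live set [])
Stmt 5 'c = 1': DEAD (c not in live set [])
Stmt 6 'y = 2 - 0': DEAD (y not in live set [])
Stmt 7 'x = 4 * 1': KEEP (x is live); live-in = []
Stmt 8 'return x': KEEP (return); live-in = ['x']
Removed statement numbers: [1, 2, 3, 4, 5, 6]
Surviving IR:
  x = 4 * 1
  return x

Answer: 1 2 3 4 5 6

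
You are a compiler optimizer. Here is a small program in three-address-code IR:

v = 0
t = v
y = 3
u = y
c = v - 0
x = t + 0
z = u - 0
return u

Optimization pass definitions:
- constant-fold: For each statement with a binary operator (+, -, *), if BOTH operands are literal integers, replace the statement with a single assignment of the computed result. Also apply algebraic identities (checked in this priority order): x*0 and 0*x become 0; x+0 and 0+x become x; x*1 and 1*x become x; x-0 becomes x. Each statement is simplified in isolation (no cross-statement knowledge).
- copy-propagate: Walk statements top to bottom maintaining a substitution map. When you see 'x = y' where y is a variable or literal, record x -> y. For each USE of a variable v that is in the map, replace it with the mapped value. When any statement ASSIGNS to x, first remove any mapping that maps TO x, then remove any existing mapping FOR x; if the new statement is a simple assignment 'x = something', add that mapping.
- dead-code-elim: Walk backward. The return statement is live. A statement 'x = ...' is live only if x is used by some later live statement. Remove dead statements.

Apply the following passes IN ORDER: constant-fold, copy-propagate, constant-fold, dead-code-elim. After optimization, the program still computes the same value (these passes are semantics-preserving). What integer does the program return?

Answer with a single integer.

Initial IR:
  v = 0
  t = v
  y = 3
  u = y
  c = v - 0
  x = t + 0
  z = u - 0
  return u
After constant-fold (8 stmts):
  v = 0
  t = v
  y = 3
  u = y
  c = v
  x = t
  z = u
  return u
After copy-propagate (8 stmts):
  v = 0
  t = 0
  y = 3
  u = 3
  c = 0
  x = 0
  z = 3
  return 3
After constant-fold (8 stmts):
  v = 0
  t = 0
  y = 3
  u = 3
  c = 0
  x = 0
  z = 3
  return 3
After dead-code-elim (1 stmts):
  return 3
Evaluate:
  v = 0  =>  v = 0
  t = v  =>  t = 0
  y = 3  =>  y = 3
  u = y  =>  u = 3
  c = v - 0  =>  c = 0
  x = t + 0  =>  x = 0
  z = u - 0  =>  z = 3
  return u = 3

Answer: 3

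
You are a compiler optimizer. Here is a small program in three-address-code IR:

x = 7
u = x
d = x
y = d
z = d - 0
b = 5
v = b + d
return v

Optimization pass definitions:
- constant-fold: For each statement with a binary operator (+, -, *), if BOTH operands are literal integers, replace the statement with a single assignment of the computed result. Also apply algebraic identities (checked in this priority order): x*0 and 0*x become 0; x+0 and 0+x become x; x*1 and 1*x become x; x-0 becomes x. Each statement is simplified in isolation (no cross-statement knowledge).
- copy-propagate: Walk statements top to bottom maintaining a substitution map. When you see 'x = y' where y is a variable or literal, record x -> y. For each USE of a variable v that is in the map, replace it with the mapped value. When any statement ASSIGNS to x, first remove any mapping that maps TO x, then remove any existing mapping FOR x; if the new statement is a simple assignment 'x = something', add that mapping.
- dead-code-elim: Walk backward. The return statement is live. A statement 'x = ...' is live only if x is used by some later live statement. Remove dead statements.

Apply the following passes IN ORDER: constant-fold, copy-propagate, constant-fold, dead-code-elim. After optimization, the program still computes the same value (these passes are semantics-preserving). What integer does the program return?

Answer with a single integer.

Answer: 12

Derivation:
Initial IR:
  x = 7
  u = x
  d = x
  y = d
  z = d - 0
  b = 5
  v = b + d
  return v
After constant-fold (8 stmts):
  x = 7
  u = x
  d = x
  y = d
  z = d
  b = 5
  v = b + d
  return v
After copy-propagate (8 stmts):
  x = 7
  u = 7
  d = 7
  y = 7
  z = 7
  b = 5
  v = 5 + 7
  return v
After constant-fold (8 stmts):
  x = 7
  u = 7
  d = 7
  y = 7
  z = 7
  b = 5
  v = 12
  return v
After dead-code-elim (2 stmts):
  v = 12
  return v
Evaluate:
  x = 7  =>  x = 7
  u = x  =>  u = 7
  d = x  =>  d = 7
  y = d  =>  y = 7
  z = d - 0  =>  z = 7
  b = 5  =>  b = 5
  v = b + d  =>  v = 12
  return v = 12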